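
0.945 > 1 False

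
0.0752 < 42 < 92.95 True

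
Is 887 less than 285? No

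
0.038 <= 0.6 True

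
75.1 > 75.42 False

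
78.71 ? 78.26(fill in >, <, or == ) >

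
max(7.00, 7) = 7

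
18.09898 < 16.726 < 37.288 False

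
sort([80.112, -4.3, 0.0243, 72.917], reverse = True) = [80.112, 72.917, 0.0243, -4.3]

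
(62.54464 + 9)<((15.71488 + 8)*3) False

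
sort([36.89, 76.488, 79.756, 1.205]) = [1.205, 36.89, 76.488, 79.756]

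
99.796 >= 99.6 True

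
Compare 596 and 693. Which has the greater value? 693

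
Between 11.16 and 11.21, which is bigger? 11.21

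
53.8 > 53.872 False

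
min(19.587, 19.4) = 19.4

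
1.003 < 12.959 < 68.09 True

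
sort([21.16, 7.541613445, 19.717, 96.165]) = [7.541613445, 19.717, 21.16, 96.165]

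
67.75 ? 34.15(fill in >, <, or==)>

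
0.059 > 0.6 False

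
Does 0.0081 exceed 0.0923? No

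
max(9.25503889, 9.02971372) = 9.25503889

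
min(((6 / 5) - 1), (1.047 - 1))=0.047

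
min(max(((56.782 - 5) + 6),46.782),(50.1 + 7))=57.1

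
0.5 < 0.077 False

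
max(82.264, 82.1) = 82.264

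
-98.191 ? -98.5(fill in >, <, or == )>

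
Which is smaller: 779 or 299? 299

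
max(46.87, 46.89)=46.89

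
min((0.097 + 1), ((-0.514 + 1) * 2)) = 0.972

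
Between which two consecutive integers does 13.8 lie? 13 and 14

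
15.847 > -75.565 True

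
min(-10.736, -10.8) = -10.8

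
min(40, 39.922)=39.922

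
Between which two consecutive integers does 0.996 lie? 0 and 1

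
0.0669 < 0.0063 False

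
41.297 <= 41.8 True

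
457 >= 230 True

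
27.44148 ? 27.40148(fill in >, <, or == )>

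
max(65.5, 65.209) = 65.5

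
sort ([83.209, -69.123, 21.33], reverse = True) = [83.209, 21.33, -69.123]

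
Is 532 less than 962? Yes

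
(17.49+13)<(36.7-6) True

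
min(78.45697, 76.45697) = 76.45697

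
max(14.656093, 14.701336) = 14.701336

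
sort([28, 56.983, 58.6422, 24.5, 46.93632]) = [24.5, 28, 46.93632, 56.983, 58.6422]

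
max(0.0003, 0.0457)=0.0457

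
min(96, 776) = 96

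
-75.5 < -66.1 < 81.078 True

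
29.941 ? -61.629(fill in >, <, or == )>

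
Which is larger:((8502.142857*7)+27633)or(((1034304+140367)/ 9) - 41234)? (((1034304+140367)/ 9) - 41234)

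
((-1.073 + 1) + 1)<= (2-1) True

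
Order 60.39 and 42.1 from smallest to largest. 42.1,60.39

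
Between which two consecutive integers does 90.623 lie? 90 and 91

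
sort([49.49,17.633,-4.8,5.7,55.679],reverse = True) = [55.679,49.49,17.633,5.7,-4.8]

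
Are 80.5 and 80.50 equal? Yes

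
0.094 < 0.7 True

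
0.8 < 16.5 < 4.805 False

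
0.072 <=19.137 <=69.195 True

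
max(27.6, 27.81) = 27.81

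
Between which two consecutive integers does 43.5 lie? 43 and 44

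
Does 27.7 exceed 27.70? No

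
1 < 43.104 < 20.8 False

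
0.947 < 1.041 True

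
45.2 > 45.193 True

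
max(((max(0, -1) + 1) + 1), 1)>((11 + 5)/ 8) False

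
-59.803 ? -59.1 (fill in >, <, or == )<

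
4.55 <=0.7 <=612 False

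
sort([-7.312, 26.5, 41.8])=[-7.312, 26.5, 41.8]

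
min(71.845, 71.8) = 71.8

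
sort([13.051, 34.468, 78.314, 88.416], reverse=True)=[88.416, 78.314, 34.468, 13.051]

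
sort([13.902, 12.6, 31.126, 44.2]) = [12.6, 13.902, 31.126, 44.2]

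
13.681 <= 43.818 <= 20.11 False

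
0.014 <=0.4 True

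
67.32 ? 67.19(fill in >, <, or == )>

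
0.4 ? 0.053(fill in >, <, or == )>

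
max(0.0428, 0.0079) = 0.0428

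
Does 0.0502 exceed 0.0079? Yes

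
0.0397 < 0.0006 False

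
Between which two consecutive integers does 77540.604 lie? 77540 and 77541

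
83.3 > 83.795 False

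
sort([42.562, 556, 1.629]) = [1.629, 42.562, 556]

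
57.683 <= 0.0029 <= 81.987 False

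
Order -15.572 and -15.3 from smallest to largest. -15.572, -15.3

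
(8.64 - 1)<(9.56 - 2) False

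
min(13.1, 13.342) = 13.1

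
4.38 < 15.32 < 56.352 True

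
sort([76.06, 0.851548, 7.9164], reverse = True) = [76.06, 7.9164, 0.851548]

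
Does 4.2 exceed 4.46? No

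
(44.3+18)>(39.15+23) True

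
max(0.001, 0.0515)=0.0515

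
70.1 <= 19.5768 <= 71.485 False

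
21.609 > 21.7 False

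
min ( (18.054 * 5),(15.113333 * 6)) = 90.27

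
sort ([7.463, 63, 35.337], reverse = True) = [63, 35.337, 7.463]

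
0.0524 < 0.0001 False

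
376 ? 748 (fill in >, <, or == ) <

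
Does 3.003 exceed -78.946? Yes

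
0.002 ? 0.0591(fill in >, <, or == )<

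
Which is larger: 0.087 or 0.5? 0.5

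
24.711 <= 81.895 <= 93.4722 True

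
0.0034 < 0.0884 True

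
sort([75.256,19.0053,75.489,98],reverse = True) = [98,75.489,75.256,19.0053]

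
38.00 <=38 True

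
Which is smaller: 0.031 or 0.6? 0.031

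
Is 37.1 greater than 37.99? No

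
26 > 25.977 True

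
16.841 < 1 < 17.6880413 False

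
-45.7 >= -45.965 True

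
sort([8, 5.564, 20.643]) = [5.564, 8, 20.643]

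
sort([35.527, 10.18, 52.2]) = [10.18, 35.527, 52.2]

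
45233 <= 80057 True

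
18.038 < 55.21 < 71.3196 True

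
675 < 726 True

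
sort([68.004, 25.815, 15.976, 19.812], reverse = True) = [68.004, 25.815, 19.812, 15.976]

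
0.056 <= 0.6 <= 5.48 True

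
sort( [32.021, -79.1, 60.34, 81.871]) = [-79.1, 32.021, 60.34, 81.871]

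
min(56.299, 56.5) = 56.299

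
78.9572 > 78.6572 True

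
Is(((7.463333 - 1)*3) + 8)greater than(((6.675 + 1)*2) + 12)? Yes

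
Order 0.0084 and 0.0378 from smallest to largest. 0.0084, 0.0378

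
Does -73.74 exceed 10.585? No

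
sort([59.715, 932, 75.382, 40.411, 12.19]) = [12.19, 40.411, 59.715, 75.382, 932]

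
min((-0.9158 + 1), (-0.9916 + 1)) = 0.0084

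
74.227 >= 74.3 False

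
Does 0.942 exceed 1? No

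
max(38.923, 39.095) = 39.095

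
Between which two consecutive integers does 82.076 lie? 82 and 83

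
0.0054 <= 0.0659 True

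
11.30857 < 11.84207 True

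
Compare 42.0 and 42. They are equal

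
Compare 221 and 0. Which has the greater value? 221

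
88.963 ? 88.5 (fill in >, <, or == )>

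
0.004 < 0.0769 True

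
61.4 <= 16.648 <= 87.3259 False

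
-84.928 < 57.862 True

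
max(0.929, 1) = 1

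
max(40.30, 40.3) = 40.3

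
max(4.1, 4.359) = 4.359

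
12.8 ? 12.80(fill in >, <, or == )==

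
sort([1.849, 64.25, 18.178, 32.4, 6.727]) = [1.849, 6.727, 18.178, 32.4, 64.25]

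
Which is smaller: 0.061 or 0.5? 0.061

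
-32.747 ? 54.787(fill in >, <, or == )<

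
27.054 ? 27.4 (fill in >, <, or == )<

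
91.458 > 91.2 True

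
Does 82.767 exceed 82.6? Yes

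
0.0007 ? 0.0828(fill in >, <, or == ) <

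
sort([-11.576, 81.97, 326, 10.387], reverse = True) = [326, 81.97, 10.387, -11.576]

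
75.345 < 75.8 True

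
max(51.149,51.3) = 51.3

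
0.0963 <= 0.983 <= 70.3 True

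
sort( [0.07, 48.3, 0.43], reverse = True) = [48.3, 0.43, 0.07]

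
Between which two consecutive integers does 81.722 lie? 81 and 82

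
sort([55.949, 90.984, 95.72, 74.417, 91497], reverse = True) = [91497, 95.72, 90.984, 74.417, 55.949]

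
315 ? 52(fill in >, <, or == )>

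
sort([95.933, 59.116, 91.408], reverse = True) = [95.933, 91.408, 59.116]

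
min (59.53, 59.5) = 59.5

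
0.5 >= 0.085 True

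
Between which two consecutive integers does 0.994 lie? 0 and 1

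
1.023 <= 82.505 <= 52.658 False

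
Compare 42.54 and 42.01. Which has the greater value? 42.54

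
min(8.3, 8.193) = 8.193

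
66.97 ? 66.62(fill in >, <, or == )>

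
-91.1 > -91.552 True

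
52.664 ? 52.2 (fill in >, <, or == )>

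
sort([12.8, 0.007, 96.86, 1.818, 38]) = [0.007, 1.818, 12.8, 38, 96.86]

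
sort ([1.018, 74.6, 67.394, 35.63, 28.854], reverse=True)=[74.6, 67.394, 35.63, 28.854, 1.018]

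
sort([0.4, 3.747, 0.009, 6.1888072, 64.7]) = [0.009, 0.4, 3.747, 6.1888072, 64.7]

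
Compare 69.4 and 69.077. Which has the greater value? 69.4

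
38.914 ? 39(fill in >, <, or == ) <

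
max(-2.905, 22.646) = 22.646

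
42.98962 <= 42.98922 False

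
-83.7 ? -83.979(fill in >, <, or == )>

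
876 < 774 False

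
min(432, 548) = 432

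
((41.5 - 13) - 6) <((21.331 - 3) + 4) False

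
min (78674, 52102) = 52102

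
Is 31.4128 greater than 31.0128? Yes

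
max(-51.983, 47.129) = 47.129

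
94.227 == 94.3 False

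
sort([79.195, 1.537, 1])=[1, 1.537, 79.195]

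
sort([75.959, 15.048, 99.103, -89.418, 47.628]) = [-89.418, 15.048, 47.628, 75.959, 99.103]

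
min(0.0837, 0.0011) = 0.0011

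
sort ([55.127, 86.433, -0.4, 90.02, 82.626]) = [-0.4, 55.127, 82.626, 86.433, 90.02]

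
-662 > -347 False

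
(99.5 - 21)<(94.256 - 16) False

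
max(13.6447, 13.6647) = 13.6647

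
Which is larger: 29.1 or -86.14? 29.1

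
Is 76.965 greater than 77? No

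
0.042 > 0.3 False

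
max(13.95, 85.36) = 85.36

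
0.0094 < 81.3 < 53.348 False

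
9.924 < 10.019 True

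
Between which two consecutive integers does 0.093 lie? 0 and 1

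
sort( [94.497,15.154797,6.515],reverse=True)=[94.497,15.154797,6.515]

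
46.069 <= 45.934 False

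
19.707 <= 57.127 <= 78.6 True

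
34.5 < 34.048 False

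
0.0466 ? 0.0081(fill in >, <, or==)>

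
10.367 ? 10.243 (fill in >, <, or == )>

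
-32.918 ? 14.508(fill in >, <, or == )<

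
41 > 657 False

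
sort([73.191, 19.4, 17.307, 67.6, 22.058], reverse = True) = [73.191, 67.6, 22.058, 19.4, 17.307]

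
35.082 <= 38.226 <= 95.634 True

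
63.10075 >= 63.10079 False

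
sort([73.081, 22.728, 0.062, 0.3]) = [0.062, 0.3, 22.728, 73.081]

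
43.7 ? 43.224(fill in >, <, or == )>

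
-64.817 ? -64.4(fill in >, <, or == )<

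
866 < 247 False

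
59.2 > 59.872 False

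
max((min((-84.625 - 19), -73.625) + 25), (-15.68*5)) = -78.4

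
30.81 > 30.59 True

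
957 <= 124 False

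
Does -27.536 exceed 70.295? No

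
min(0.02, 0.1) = 0.02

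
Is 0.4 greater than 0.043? Yes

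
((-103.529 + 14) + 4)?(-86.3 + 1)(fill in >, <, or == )<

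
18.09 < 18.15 True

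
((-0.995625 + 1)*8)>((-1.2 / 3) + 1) False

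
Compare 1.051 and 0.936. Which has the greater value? 1.051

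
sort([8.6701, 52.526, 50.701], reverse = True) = [52.526, 50.701, 8.6701]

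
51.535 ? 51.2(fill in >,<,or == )>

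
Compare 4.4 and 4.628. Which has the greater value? 4.628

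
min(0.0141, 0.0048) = 0.0048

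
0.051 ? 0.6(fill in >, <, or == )<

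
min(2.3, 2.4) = 2.3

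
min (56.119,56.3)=56.119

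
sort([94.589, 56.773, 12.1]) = [12.1, 56.773, 94.589]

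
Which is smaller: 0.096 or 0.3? 0.096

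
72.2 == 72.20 True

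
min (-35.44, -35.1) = -35.44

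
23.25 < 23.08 False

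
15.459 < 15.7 True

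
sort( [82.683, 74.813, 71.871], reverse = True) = [82.683, 74.813, 71.871]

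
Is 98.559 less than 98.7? Yes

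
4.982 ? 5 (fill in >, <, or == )<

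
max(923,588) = 923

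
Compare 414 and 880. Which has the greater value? 880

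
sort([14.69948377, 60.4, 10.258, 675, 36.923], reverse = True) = [675, 60.4, 36.923, 14.69948377, 10.258]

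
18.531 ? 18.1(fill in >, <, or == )>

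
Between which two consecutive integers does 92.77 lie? 92 and 93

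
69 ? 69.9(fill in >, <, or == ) <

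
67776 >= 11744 True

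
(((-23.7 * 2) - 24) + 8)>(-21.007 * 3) False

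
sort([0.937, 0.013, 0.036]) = [0.013, 0.036, 0.937]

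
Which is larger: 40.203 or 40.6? 40.6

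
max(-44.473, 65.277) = 65.277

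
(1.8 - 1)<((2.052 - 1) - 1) False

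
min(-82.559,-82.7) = -82.7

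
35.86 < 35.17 False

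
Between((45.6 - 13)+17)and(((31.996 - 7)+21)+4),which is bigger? (((31.996 - 7)+21)+4)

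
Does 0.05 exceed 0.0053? Yes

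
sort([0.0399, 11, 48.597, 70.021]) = [0.0399, 11, 48.597, 70.021]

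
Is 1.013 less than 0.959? No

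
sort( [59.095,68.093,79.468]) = [59.095,68.093,79.468]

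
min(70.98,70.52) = 70.52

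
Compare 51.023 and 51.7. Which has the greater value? 51.7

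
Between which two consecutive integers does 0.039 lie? 0 and 1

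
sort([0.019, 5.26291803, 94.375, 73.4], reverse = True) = [94.375, 73.4, 5.26291803, 0.019]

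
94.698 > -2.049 True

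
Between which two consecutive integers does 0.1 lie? 0 and 1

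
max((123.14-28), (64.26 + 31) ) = 95.26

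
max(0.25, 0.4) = 0.4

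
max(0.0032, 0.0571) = 0.0571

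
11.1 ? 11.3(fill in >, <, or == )<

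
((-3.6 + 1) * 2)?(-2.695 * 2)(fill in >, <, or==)>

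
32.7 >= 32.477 True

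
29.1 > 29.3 False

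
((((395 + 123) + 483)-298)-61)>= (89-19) True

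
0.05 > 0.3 False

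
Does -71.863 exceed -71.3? No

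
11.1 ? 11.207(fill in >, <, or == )<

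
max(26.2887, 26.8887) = 26.8887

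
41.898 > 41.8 True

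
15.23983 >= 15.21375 True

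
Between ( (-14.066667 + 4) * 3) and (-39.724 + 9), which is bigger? ( (-14.066667 + 4) * 3)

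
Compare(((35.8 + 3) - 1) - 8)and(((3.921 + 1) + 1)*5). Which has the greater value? (((35.8 + 3) - 1) - 8)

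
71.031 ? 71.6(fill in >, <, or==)<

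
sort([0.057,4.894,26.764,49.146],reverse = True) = [49.146,26.764,4.894,0.057]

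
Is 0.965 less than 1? Yes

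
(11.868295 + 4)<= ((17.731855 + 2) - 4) False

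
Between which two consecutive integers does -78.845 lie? -79 and -78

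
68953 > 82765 False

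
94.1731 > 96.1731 False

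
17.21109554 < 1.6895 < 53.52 False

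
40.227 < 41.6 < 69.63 True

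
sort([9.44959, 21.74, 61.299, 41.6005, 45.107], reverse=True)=[61.299, 45.107, 41.6005, 21.74, 9.44959]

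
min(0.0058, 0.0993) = 0.0058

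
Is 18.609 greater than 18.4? Yes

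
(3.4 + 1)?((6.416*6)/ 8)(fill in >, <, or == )<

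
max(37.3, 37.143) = 37.3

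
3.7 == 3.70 True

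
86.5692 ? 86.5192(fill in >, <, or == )>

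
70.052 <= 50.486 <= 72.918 False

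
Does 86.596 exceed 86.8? No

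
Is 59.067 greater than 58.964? Yes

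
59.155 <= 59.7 True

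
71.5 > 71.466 True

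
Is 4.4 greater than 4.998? No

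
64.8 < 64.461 False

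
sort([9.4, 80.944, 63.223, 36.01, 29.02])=[9.4, 29.02, 36.01, 63.223, 80.944]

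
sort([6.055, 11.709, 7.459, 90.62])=[6.055, 7.459, 11.709, 90.62]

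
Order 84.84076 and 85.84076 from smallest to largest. 84.84076, 85.84076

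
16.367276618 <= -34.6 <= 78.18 False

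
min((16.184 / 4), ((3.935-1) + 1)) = 3.935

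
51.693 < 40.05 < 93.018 False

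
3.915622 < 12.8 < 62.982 True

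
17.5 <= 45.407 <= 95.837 True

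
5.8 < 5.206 False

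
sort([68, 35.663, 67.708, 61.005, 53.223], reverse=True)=[68, 67.708, 61.005, 53.223, 35.663]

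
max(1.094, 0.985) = 1.094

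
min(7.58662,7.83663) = 7.58662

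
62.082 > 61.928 True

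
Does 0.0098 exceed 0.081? No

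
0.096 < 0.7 True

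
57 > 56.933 True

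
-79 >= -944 True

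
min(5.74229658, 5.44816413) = 5.44816413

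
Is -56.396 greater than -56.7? Yes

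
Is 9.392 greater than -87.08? Yes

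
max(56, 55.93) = 56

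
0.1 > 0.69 False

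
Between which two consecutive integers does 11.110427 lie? 11 and 12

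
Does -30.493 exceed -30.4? No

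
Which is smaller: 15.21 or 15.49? 15.21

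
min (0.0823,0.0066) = 0.0066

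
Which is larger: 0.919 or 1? 1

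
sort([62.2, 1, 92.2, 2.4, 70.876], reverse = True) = [92.2, 70.876, 62.2, 2.4, 1]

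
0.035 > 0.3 False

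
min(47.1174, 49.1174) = 47.1174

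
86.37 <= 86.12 False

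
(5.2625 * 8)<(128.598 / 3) True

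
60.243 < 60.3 True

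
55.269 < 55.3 True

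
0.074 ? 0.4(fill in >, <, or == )<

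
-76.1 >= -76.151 True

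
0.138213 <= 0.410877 True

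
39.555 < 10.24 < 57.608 False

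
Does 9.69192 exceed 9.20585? Yes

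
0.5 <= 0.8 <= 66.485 True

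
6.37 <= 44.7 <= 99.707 True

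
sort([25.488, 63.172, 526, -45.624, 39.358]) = [-45.624, 25.488, 39.358, 63.172, 526]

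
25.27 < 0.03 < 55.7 False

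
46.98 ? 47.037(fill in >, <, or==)<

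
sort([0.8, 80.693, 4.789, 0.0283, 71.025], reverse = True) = [80.693, 71.025, 4.789, 0.8, 0.0283]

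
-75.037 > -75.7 True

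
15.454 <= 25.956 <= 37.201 True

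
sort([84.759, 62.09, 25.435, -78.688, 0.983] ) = [-78.688, 0.983, 25.435, 62.09, 84.759]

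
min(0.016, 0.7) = 0.016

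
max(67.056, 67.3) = 67.3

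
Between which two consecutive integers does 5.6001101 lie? 5 and 6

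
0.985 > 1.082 False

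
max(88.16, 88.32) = 88.32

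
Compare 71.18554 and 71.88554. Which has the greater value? 71.88554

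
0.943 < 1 True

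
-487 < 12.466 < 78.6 True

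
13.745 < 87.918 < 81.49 False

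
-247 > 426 False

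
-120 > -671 True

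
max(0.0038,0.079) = 0.079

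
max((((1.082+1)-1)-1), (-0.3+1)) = 0.7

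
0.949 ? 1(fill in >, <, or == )<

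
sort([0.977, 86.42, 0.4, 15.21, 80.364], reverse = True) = [86.42, 80.364, 15.21, 0.977, 0.4]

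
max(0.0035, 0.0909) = 0.0909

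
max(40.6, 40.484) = 40.6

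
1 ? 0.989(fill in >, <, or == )>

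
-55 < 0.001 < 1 True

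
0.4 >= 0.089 True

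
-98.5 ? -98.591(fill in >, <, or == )>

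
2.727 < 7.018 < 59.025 True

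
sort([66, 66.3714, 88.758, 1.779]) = [1.779, 66, 66.3714, 88.758]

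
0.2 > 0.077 True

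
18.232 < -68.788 False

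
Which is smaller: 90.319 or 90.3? 90.3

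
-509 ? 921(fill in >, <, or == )<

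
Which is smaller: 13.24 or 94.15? 13.24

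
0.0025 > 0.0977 False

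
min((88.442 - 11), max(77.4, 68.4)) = 77.4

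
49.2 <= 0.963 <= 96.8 False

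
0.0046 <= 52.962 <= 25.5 False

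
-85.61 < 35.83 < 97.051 True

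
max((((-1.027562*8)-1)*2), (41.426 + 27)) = 68.426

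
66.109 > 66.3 False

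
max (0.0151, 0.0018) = 0.0151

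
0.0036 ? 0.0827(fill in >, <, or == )<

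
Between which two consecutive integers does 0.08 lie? 0 and 1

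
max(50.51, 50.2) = 50.51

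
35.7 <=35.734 True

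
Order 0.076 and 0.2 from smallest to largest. 0.076, 0.2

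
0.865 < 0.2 False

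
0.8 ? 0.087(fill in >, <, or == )>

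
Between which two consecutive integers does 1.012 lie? 1 and 2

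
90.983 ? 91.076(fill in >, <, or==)<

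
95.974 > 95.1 True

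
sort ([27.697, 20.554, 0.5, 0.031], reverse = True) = [27.697, 20.554, 0.5, 0.031]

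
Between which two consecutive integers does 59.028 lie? 59 and 60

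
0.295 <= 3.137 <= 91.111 True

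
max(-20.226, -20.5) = -20.226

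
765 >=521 True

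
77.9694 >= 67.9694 True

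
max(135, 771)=771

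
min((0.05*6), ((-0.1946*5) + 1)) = 0.027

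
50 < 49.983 False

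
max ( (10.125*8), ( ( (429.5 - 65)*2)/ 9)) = 81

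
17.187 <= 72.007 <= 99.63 True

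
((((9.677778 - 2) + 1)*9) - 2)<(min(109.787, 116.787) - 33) True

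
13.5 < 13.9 True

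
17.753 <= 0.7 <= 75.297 False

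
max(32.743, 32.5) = 32.743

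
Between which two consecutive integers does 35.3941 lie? 35 and 36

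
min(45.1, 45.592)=45.1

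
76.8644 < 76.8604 False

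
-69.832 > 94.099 False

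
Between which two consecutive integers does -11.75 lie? -12 and -11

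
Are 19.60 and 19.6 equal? Yes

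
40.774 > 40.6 True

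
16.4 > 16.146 True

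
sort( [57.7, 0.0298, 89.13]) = [0.0298, 57.7, 89.13]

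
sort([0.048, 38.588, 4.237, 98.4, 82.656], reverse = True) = [98.4, 82.656, 38.588, 4.237, 0.048]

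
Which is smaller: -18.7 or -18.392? -18.7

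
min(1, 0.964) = 0.964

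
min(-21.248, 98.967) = -21.248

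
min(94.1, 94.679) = 94.1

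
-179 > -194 True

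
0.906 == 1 False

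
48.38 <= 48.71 True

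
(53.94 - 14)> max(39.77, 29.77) True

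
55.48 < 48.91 False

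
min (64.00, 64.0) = 64.00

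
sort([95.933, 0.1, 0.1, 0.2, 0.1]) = [0.1, 0.1, 0.1, 0.2, 95.933]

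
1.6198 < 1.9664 True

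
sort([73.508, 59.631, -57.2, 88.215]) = [-57.2, 59.631, 73.508, 88.215]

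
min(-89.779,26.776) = -89.779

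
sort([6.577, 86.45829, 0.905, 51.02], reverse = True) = [86.45829, 51.02, 6.577, 0.905]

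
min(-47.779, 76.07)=-47.779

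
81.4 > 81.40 False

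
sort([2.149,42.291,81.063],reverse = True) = [81.063,42.291,2.149]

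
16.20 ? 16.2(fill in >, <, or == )==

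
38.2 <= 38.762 True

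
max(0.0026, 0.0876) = 0.0876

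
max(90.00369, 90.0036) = 90.00369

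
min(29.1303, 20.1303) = 20.1303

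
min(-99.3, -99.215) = -99.3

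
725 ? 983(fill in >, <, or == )<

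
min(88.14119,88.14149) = 88.14119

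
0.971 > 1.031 False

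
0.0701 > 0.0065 True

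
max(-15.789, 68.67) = 68.67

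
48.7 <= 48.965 True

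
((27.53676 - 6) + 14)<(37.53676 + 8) True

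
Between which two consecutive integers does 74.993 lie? 74 and 75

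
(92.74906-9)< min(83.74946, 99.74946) True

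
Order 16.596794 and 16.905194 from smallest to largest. 16.596794, 16.905194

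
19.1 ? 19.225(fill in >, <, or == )<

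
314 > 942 False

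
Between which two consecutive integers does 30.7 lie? 30 and 31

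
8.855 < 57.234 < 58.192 True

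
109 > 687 False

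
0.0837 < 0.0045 False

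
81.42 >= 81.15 True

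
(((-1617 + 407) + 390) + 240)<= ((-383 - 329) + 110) False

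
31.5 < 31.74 True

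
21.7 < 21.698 False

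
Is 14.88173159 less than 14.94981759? Yes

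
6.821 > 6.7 True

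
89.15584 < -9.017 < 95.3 False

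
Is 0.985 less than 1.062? Yes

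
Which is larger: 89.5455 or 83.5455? 89.5455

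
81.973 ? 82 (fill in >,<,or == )<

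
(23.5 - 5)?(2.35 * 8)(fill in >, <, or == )<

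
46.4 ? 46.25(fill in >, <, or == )>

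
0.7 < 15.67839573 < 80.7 True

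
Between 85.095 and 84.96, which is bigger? 85.095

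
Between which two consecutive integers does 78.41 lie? 78 and 79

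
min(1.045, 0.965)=0.965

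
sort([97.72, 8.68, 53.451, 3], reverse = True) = [97.72, 53.451, 8.68, 3]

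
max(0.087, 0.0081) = 0.087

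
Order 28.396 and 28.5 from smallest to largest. 28.396, 28.5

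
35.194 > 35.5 False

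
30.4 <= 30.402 True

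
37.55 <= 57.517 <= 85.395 True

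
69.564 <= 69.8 True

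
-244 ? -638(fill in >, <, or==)>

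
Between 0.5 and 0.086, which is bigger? 0.5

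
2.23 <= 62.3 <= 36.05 False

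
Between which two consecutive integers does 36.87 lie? 36 and 37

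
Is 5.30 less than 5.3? No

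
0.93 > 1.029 False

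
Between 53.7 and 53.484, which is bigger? 53.7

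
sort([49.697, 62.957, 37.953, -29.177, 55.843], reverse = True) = [62.957, 55.843, 49.697, 37.953, -29.177]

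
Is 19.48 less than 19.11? No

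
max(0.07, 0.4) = 0.4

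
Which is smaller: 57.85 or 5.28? 5.28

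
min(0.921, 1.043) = 0.921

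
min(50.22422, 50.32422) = 50.22422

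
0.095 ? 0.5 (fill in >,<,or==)<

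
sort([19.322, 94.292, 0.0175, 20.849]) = [0.0175, 19.322, 20.849, 94.292]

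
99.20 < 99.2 False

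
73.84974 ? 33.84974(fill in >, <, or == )>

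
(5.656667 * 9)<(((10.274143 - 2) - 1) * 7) True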